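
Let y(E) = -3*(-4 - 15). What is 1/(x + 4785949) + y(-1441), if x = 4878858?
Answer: 550894000/9664807 ≈ 57.000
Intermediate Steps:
y(E) = 57 (y(E) = -3*(-19) = 57)
1/(x + 4785949) + y(-1441) = 1/(4878858 + 4785949) + 57 = 1/9664807 + 57 = 550894000/9664807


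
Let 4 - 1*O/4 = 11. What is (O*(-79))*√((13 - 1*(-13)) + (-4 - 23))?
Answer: 2212*I ≈ 2212.0*I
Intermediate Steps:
O = -28 (O = 16 - 4*11 = 16 - 44 = -28)
(O*(-79))*√((13 - 1*(-13)) + (-4 - 23)) = (-28*(-79))*√((13 - 1*(-13)) + (-4 - 23)) = 2212*√((13 + 13) - 27) = 2212*√(26 - 27) = 2212*√(-1) = 2212*I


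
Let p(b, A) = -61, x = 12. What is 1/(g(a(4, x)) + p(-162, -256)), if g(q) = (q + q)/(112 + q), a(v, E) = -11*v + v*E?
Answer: -29/1767 ≈ -0.016412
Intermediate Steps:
a(v, E) = -11*v + E*v
g(q) = 2*q/(112 + q) (g(q) = (2*q)/(112 + q) = 2*q/(112 + q))
1/(g(a(4, x)) + p(-162, -256)) = 1/(2*(4*(-11 + 12))/(112 + 4*(-11 + 12)) - 61) = 1/(2*(4*1)/(112 + 4*1) - 61) = 1/(2*4/(112 + 4) - 61) = 1/(2*4/116 - 61) = 1/(2*4*(1/116) - 61) = 1/(2/29 - 61) = 1/(-1767/29) = -29/1767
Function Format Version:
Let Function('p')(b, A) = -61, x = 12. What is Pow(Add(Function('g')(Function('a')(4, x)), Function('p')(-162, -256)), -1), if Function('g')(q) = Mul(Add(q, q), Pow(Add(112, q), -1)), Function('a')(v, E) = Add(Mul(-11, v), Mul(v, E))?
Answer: Rational(-29, 1767) ≈ -0.016412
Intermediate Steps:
Function('a')(v, E) = Add(Mul(-11, v), Mul(E, v))
Function('g')(q) = Mul(2, q, Pow(Add(112, q), -1)) (Function('g')(q) = Mul(Mul(2, q), Pow(Add(112, q), -1)) = Mul(2, q, Pow(Add(112, q), -1)))
Pow(Add(Function('g')(Function('a')(4, x)), Function('p')(-162, -256)), -1) = Pow(Add(Mul(2, Mul(4, Add(-11, 12)), Pow(Add(112, Mul(4, Add(-11, 12))), -1)), -61), -1) = Pow(Add(Mul(2, Mul(4, 1), Pow(Add(112, Mul(4, 1)), -1)), -61), -1) = Pow(Add(Mul(2, 4, Pow(Add(112, 4), -1)), -61), -1) = Pow(Add(Mul(2, 4, Pow(116, -1)), -61), -1) = Pow(Add(Mul(2, 4, Rational(1, 116)), -61), -1) = Pow(Add(Rational(2, 29), -61), -1) = Pow(Rational(-1767, 29), -1) = Rational(-29, 1767)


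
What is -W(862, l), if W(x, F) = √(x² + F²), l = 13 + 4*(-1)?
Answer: -25*√1189 ≈ -862.05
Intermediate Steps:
l = 9 (l = 13 - 4 = 9)
W(x, F) = √(F² + x²)
-W(862, l) = -√(9² + 862²) = -√(81 + 743044) = -√743125 = -25*√1189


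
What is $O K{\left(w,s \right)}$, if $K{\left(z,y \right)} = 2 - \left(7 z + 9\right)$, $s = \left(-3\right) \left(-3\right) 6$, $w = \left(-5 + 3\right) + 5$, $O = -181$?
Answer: $5068$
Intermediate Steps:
$w = 3$ ($w = -2 + 5 = 3$)
$s = 54$ ($s = 9 \cdot 6 = 54$)
$K{\left(z,y \right)} = -7 - 7 z$ ($K{\left(z,y \right)} = 2 - \left(9 + 7 z\right) = -7 - 7 z$)
$O K{\left(w,s \right)} = - 181 \left(-7 - 21\right) = \left(-181\right) \left(-28\right) = 5068$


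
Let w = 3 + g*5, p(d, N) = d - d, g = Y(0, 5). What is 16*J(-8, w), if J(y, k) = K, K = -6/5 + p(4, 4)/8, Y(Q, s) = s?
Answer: -96/5 ≈ -19.200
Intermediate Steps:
g = 5
p(d, N) = 0
w = 28 (w = 3 + 5*5 = 3 + 25 = 28)
K = -6/5 (K = -6/5 + 0/8 = -6*⅕ + 0*(⅛) = -6/5 + 0 = -6/5 ≈ -1.2000)
J(y, k) = -6/5
16*J(-8, w) = 16*(-6/5) = -96/5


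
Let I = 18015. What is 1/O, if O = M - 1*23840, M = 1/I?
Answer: -18015/429477599 ≈ -4.1946e-5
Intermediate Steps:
M = 1/18015 ≈ 5.5509e-5
O = -429477599/18015 (O = 1/18015 - 1*23840 = 1/18015 - 23840 = -429477599/18015 ≈ -23840.)
1/O = 1/(-429477599/18015) = -18015/429477599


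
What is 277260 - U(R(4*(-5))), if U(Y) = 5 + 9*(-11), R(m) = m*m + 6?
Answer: 277354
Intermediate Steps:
R(m) = 6 + m**2 (R(m) = m**2 + 6 = 6 + m**2)
U(Y) = -94 (U(Y) = 5 - 99 = -94)
277260 - U(R(4*(-5))) = 277260 - 1*(-94) = 277260 + 94 = 277354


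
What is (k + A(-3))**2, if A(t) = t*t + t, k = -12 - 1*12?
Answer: 324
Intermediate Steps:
k = -24 (k = -12 - 12 = -24)
A(t) = t + t**2 (A(t) = t**2 + t = t + t**2)
(k + A(-3))**2 = (-24 - 3*(1 - 3))**2 = (-24 - 3*(-2))**2 = (-24 + 6)**2 = (-18)**2 = 324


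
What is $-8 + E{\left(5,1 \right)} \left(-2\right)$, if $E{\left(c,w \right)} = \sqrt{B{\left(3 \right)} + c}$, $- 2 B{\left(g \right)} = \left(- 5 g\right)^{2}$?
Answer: $-8 - i \sqrt{430} \approx -8.0 - 20.736 i$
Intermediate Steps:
$B{\left(g \right)} = - \frac{25 g^{2}}{2}$ ($B{\left(g \right)} = - \frac{\left(- 5 g\right)^{2}}{2} = - \frac{25 g^{2}}{2}$)
$E{\left(c,w \right)} = \sqrt{- \frac{225}{2} + c}$ ($E{\left(c,w \right)} = \sqrt{- \frac{25 \cdot 3^{2}}{2} + c} = \sqrt{\left(- \frac{25}{2}\right) 9 + c} = \sqrt{- \frac{225}{2} + c}$)
$-8 + E{\left(5,1 \right)} \left(-2\right) = -8 + \frac{\sqrt{-450 + 4 \cdot 5}}{2} \left(-2\right) = -8 + \frac{\sqrt{-450 + 20}}{2} \left(-2\right) = -8 + \frac{\sqrt{-430}}{2} \left(-2\right) = -8 + \frac{i \sqrt{430}}{2} \left(-2\right) = -8 - i \sqrt{430}$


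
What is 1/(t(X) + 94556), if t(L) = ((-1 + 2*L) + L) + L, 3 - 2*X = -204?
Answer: 1/94969 ≈ 1.0530e-5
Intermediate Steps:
X = 207/2 (X = 3/2 - ½*(-204) = 3/2 + 102 = 207/2 ≈ 103.50)
t(L) = -1 + 4*L (t(L) = (-1 + 3*L) + L = -1 + 4*L)
1/(t(X) + 94556) = 1/((-1 + 4*(207/2)) + 94556) = 1/((-1 + 414) + 94556) = 1/(413 + 94556) = 1/94969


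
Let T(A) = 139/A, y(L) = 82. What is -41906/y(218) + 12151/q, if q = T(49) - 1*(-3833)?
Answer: -3913830709/7706196 ≈ -507.88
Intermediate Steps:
q = 187956/49 (q = 139/49 - 1*(-3833) = 139*(1/49) + 3833 = 139/49 + 3833 = 187956/49 ≈ 3835.8)
-41906/y(218) + 12151/q = -41906/82 + 12151/(187956/49) = -41906*1/82 + 12151*(49/187956) = -20953/41 + 595399/187956 = -3913830709/7706196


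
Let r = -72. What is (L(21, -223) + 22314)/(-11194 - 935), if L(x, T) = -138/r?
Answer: -267791/145548 ≈ -1.8399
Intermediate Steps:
L(x, T) = 23/12 (L(x, T) = -138/(-72) = -138*(-1/72) = 23/12)
(L(21, -223) + 22314)/(-11194 - 935) = (23/12 + 22314)/(-11194 - 935) = (267791/12)/(-12129) = (267791/12)*(-1/12129) = -267791/145548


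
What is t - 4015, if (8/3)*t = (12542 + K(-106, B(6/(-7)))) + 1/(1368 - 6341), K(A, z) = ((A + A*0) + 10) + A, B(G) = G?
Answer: 24367697/39784 ≈ 612.50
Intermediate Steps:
K(A, z) = 10 + 2*A (K(A, z) = ((A + 0) + 10) + A = (A + 10) + A = (10 + A) + A = 10 + 2*A)
t = 184100457/39784 (t = 3*((12542 + (10 + 2*(-106))) + 1/(1368 - 6341))/8 = 3*((12542 + (10 - 212)) + 1/(-4973))/8 = 3*((12542 - 202) - 1/4973)/8 = 3*(12340 - 1/4973)/8 = (3/8)*(61366819/4973) = 184100457/39784 ≈ 4627.5)
t - 4015 = 184100457/39784 - 4015 = 24367697/39784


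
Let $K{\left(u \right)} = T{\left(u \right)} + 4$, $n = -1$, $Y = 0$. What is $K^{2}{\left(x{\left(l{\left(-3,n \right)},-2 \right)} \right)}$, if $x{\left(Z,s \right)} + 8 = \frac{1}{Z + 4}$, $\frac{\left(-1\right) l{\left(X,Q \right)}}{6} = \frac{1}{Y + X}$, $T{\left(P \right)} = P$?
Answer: $\frac{529}{36} \approx 14.694$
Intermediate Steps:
$l{\left(X,Q \right)} = - \frac{6}{X}$ ($l{\left(X,Q \right)} = - \frac{6}{0 + X} = - \frac{6}{X}$)
$x{\left(Z,s \right)} = -8 + \frac{1}{4 + Z}$ ($x{\left(Z,s \right)} = -8 + \frac{1}{Z + 4} = -8 + \frac{1}{4 + Z}$)
$K{\left(u \right)} = 4 + u$ ($K{\left(u \right)} = u + 4 = 4 + u$)
$K^{2}{\left(x{\left(l{\left(-3,n \right)},-2 \right)} \right)} = \left(4 + \frac{-31 - 8 \left(- \frac{6}{-3}\right)}{4 - \frac{6}{-3}}\right)^{2} = \left(4 + \frac{-31 - 8 \left(\left(-6\right) \left(- \frac{1}{3}\right)\right)}{4 - -2}\right)^{2} = \left(4 + \frac{-31 - 16}{4 + 2}\right)^{2} = \left(4 + \frac{-31 - 16}{6}\right)^{2} = \left(4 + \frac{1}{6} \left(-47\right)\right)^{2} = \left(4 - \frac{47}{6}\right)^{2} = \left(- \frac{23}{6}\right)^{2} = \frac{529}{36}$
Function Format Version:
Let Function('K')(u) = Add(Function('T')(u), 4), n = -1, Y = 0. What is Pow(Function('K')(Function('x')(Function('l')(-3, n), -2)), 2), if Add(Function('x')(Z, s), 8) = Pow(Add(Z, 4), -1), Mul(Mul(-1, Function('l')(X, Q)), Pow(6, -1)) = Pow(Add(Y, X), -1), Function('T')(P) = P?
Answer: Rational(529, 36) ≈ 14.694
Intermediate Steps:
Function('l')(X, Q) = Mul(-6, Pow(X, -1)) (Function('l')(X, Q) = Mul(-6, Pow(Add(0, X), -1)) = Mul(-6, Pow(X, -1)))
Function('x')(Z, s) = Add(-8, Pow(Add(4, Z), -1)) (Function('x')(Z, s) = Add(-8, Pow(Add(Z, 4), -1)) = Add(-8, Pow(Add(4, Z), -1)))
Function('K')(u) = Add(4, u) (Function('K')(u) = Add(u, 4) = Add(4, u))
Pow(Function('K')(Function('x')(Function('l')(-3, n), -2)), 2) = Pow(Add(4, Mul(Pow(Add(4, Mul(-6, Pow(-3, -1))), -1), Add(-31, Mul(-8, Mul(-6, Pow(-3, -1)))))), 2) = Pow(Add(4, Mul(Pow(Add(4, Mul(-6, Rational(-1, 3))), -1), Add(-31, Mul(-8, Mul(-6, Rational(-1, 3)))))), 2) = Pow(Add(4, Mul(Pow(Add(4, 2), -1), Add(-31, Mul(-8, 2)))), 2) = Pow(Add(4, Mul(Pow(6, -1), Add(-31, -16))), 2) = Pow(Add(4, Mul(Rational(1, 6), -47)), 2) = Pow(Add(4, Rational(-47, 6)), 2) = Pow(Rational(-23, 6), 2) = Rational(529, 36)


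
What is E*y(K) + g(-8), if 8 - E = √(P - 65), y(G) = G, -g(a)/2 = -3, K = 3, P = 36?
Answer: 30 - 3*I*√29 ≈ 30.0 - 16.155*I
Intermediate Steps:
g(a) = 6 (g(a) = -2*(-3) = 6)
E = 8 - I*√29 (E = 8 - √(36 - 65) = 8 - √(-29) = 8 - I*√29 ≈ 8.0 - 5.3852*I)
E*y(K) + g(-8) = (8 - I*√29)*3 + 6 = (24 - 3*I*√29) + 6 = 30 - 3*I*√29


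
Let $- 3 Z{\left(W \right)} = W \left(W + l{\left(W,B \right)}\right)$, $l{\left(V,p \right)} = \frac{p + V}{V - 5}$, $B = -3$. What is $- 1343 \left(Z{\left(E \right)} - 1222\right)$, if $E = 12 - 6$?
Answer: $1665320$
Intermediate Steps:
$E = 6$
$l{\left(V,p \right)} = \frac{V + p}{-5 + V}$
$Z{\left(W \right)} = - \frac{W \left(W + \frac{-3 + W}{-5 + W}\right)}{3}$ ($Z{\left(W \right)} = - \frac{W \left(W + \frac{W - 3}{-5 + W}\right)}{3} = - \frac{W \left(W + \frac{-3 + W}{-5 + W}\right)}{3}$)
$- 1343 \left(Z{\left(E \right)} - 1222\right) = - 1343 \left(\frac{1}{3} \cdot 6 \frac{1}{-5 + 6} \left(3 - 6^{2} + 4 \cdot 6\right) - 1222\right) = - 1343 \left(\frac{1}{3} \cdot 6 \cdot 1^{-1} \left(3 - 36 + 24\right) - 1222\right) = - 1343 \left(\frac{1}{3} \cdot 6 \cdot 1 \left(3 - 36 + 24\right) - 1222\right) = - 1343 \left(\frac{1}{3} \cdot 6 \cdot 1 \left(-9\right) - 1222\right) = - 1343 \left(-18 - 1222\right) = \left(-1343\right) \left(-1240\right) = 1665320$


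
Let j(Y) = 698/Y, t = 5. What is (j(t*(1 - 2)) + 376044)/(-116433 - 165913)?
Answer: -939761/705865 ≈ -1.3314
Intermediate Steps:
(j(t*(1 - 2)) + 376044)/(-116433 - 165913) = (698/((5*(1 - 2))) + 376044)/(-116433 - 165913) = (698/((5*(-1))) + 376044)/(-282346) = (698/(-5) + 376044)*(-1/282346) = (698*(-⅕) + 376044)*(-1/282346) = (-698/5 + 376044)*(-1/282346) = (1879522/5)*(-1/282346) = -939761/705865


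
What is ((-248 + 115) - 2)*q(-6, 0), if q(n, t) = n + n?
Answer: 1620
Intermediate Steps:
q(n, t) = 2*n
((-248 + 115) - 2)*q(-6, 0) = ((-248 + 115) - 2)*(2*(-6)) = (-133 - 2)*(-12) = -135*(-12) = 1620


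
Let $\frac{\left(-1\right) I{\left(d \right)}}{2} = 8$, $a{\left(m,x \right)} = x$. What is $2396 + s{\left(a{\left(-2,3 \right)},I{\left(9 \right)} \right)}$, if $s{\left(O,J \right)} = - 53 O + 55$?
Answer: $2292$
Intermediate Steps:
$I{\left(d \right)} = -16$ ($I{\left(d \right)} = \left(-2\right) 8 = -16$)
$s{\left(O,J \right)} = 55 - 53 O$
$2396 + s{\left(a{\left(-2,3 \right)},I{\left(9 \right)} \right)} = 2396 + \left(55 - 159\right) = 2396 - 104 = 2292$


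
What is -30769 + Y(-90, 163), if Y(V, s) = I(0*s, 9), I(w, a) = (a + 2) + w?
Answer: -30758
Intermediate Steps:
I(w, a) = 2 + a + w (I(w, a) = (2 + a) + w = 2 + a + w)
Y(V, s) = 11 (Y(V, s) = 2 + 9 + 0*s = 2 + 9 + 0 = 11)
-30769 + Y(-90, 163) = -30769 + 11 = -30758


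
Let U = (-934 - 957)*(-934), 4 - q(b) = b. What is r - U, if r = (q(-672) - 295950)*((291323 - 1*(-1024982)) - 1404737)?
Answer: 26109904174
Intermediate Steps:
q(b) = 4 - b
U = 1766194 (U = -1891*(-934) = 1766194)
r = 26111670368 (r = ((4 - 1*(-672)) - 295950)*((291323 - 1*(-1024982)) - 1404737) = ((4 + 672) - 295950)*((291323 + 1024982) - 1404737) = (676 - 295950)*(1316305 - 1404737) = -295274*(-88432) = 26111670368)
r - U = 26111670368 - 1*1766194 = 26111670368 - 1766194 = 26109904174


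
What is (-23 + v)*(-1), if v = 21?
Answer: 2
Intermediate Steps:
(-23 + v)*(-1) = (-23 + 21)*(-1) = -2*(-1) = 2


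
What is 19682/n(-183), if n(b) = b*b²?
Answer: -19682/6128487 ≈ -0.0032116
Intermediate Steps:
n(b) = b³
19682/n(-183) = 19682/((-183)³) = 19682/(-6128487) = 19682*(-1/6128487) = -19682/6128487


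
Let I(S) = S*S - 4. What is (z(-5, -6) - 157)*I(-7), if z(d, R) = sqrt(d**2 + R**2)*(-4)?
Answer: -7065 - 180*sqrt(61) ≈ -8470.8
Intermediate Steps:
z(d, R) = -4*sqrt(R**2 + d**2) (z(d, R) = sqrt(R**2 + d**2)*(-4) = -4*sqrt(R**2 + d**2))
I(S) = -4 + S**2 (I(S) = S**2 - 4 = -4 + S**2)
(z(-5, -6) - 157)*I(-7) = (-4*sqrt((-6)**2 + (-5)**2) - 157)*(-4 + (-7)**2) = (-4*sqrt(36 + 25) - 157)*(-4 + 49) = (-4*sqrt(61) - 157)*45 = (-157 - 4*sqrt(61))*45 = -7065 - 180*sqrt(61)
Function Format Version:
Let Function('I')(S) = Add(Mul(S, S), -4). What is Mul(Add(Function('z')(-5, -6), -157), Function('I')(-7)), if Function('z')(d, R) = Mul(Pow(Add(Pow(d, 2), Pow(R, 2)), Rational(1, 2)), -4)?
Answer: Add(-7065, Mul(-180, Pow(61, Rational(1, 2)))) ≈ -8470.8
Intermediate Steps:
Function('z')(d, R) = Mul(-4, Pow(Add(Pow(R, 2), Pow(d, 2)), Rational(1, 2))) (Function('z')(d, R) = Mul(Pow(Add(Pow(R, 2), Pow(d, 2)), Rational(1, 2)), -4) = Mul(-4, Pow(Add(Pow(R, 2), Pow(d, 2)), Rational(1, 2))))
Function('I')(S) = Add(-4, Pow(S, 2)) (Function('I')(S) = Add(Pow(S, 2), -4) = Add(-4, Pow(S, 2)))
Mul(Add(Function('z')(-5, -6), -157), Function('I')(-7)) = Mul(Add(Mul(-4, Pow(Add(Pow(-6, 2), Pow(-5, 2)), Rational(1, 2))), -157), Add(-4, Pow(-7, 2))) = Mul(Add(Mul(-4, Pow(Add(36, 25), Rational(1, 2))), -157), Add(-4, 49)) = Mul(Add(Mul(-4, Pow(61, Rational(1, 2))), -157), 45) = Mul(Add(-157, Mul(-4, Pow(61, Rational(1, 2)))), 45) = Add(-7065, Mul(-180, Pow(61, Rational(1, 2))))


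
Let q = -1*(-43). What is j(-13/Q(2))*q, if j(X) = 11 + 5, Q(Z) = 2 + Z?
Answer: 688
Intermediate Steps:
j(X) = 16
q = 43
j(-13/Q(2))*q = 16*43 = 688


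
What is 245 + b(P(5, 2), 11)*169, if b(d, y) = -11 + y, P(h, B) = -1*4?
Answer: 245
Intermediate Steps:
P(h, B) = -4
245 + b(P(5, 2), 11)*169 = 245 + (-11 + 11)*169 = 245 + 0*169 = 245 + 0 = 245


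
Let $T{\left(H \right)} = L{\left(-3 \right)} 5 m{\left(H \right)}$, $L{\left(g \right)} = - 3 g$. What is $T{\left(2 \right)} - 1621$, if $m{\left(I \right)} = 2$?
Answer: $-1531$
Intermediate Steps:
$T{\left(H \right)} = 90$ ($T{\left(H \right)} = \left(-3\right) \left(-3\right) 5 \cdot 2 = 9 \cdot 5 \cdot 2 = 45 \cdot 2 = 90$)
$T{\left(2 \right)} - 1621 = 90 - 1621 = -1531$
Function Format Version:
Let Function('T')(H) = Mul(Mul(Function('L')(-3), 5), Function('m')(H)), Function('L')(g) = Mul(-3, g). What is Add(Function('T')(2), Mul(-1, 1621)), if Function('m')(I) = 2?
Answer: -1531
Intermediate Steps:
Function('T')(H) = 90 (Function('T')(H) = Mul(Mul(Mul(-3, -3), 5), 2) = Mul(Mul(9, 5), 2) = Mul(45, 2) = 90)
Add(Function('T')(2), Mul(-1, 1621)) = Add(90, Mul(-1, 1621)) = Add(90, -1621) = -1531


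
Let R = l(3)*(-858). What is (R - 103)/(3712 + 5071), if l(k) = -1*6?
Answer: 5045/8783 ≈ 0.57440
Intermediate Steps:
l(k) = -6
R = 5148 (R = -6*(-858) = 5148)
(R - 103)/(3712 + 5071) = (5148 - 103)/(3712 + 5071) = 5045/8783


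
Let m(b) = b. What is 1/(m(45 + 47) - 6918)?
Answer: -1/6826 ≈ -0.00014650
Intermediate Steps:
1/(m(45 + 47) - 6918) = 1/((45 + 47) - 6918) = 1/(92 - 6918) = 1/(-6826) = -1/6826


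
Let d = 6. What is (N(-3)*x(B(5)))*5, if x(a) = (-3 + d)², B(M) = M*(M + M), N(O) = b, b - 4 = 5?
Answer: 405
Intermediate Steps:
b = 9 (b = 4 + 5 = 9)
N(O) = 9
B(M) = 2*M² (B(M) = M*(2*M) = 2*M²)
x(a) = 9 (x(a) = (-3 + 6)² = 3² = 9)
(N(-3)*x(B(5)))*5 = (9*9)*5 = 81*5 = 405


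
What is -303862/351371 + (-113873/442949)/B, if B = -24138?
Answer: -3248823006169361/3756824635660902 ≈ -0.86478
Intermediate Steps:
-303862/351371 + (-113873/442949)/B = -303862/351371 - 113873/442949/(-24138) = -303862*1/351371 - 113873*1/442949*(-1/24138) = -303862/351371 - 113873/442949*(-1/24138) = -303862/351371 + 113873/10691902962 = -3248823006169361/3756824635660902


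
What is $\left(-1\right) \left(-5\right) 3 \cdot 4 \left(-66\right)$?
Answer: $-3960$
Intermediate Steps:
$\left(-1\right) \left(-5\right) 3 \cdot 4 \left(-66\right) = 5 \cdot 3 \cdot 4 \left(-66\right) = 15 \cdot 4 \left(-66\right) = 60 \left(-66\right) = -3960$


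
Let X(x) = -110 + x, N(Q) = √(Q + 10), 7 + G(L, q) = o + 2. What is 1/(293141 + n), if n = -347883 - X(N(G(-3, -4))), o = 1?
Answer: -27316/1492327709 + √6/2984655418 ≈ -1.8303e-5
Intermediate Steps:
G(L, q) = -4 (G(L, q) = -7 + (1 + 2) = -7 + 3 = -4)
N(Q) = √(10 + Q)
n = -347773 - √6 (n = -347883 - (-110 + √(10 - 4)) = -347883 - (-110 + √6) = -347883 + (110 - √6) = -347773 - √6 ≈ -3.4778e+5)
1/(293141 + n) = 1/(293141 + (-347773 - √6)) = 1/(-54632 - √6)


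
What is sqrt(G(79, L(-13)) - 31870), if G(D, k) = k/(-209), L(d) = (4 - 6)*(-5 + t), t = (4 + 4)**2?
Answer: 2*I*sqrt(348022202)/209 ≈ 178.52*I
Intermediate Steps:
t = 64 (t = 8**2 = 64)
L(d) = -118 (L(d) = (4 - 6)*(-5 + 64) = -2*59 = -118)
G(D, k) = -k/209 (G(D, k) = k*(-1/209) = -k/209)
sqrt(G(79, L(-13)) - 31870) = sqrt(-1/209*(-118) - 31870) = sqrt(118/209 - 31870) = sqrt(-6660712/209) = 2*I*sqrt(348022202)/209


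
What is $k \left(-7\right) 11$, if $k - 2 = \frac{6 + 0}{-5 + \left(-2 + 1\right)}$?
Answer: $-77$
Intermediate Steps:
$k = 1$ ($k = 2 + \frac{6 + 0}{-5 + \left(-2 + 1\right)} = 2 + \frac{6}{-5 - 1} = 2 + \frac{6}{-6} = 2 + 6 \left(- \frac{1}{6}\right) = 2 - 1 = 1$)
$k \left(-7\right) 11 = 1 \left(-7\right) 11 = \left(-7\right) 11 = -77$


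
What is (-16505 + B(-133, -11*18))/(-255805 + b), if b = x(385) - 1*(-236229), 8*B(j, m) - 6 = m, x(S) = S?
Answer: 16529/19191 ≈ 0.86129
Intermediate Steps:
B(j, m) = ¾ + m/8
b = 236614 (b = 385 - 1*(-236229) = 385 + 236229 = 236614)
(-16505 + B(-133, -11*18))/(-255805 + b) = (-16505 + (¾ + (-11*18)/8))/(-255805 + 236614) = (-16505 + (¾ + (⅛)*(-198)))/(-19191) = (-16505 + (¾ - 99/4))*(-1/19191) = (-16505 - 24)*(-1/19191) = -16529*(-1/19191) = 16529/19191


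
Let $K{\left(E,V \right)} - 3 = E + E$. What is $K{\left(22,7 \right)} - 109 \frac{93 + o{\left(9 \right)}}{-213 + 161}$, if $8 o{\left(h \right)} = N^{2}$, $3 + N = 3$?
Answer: $\frac{12581}{52} \approx 241.94$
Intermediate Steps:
$N = 0$ ($N = -3 + 3 = 0$)
$o{\left(h \right)} = 0$ ($o{\left(h \right)} = \frac{0^{2}}{8} = \frac{1}{8} \cdot 0 = 0$)
$K{\left(E,V \right)} = 3 + 2 E$ ($K{\left(E,V \right)} = 3 + \left(E + E\right) = 3 + 2 E$)
$K{\left(22,7 \right)} - 109 \frac{93 + o{\left(9 \right)}}{-213 + 161} = \left(3 + 2 \cdot 22\right) - 109 \frac{93 + 0}{-213 + 161} = \left(3 + 44\right) - 109 \frac{93}{-52} = 47 - 109 \cdot 93 \left(- \frac{1}{52}\right) = 47 - - \frac{10137}{52} = 47 + \frac{10137}{52} = \frac{12581}{52}$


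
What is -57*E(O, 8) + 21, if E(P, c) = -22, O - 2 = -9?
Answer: 1275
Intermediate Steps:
O = -7 (O = 2 - 9 = -7)
-57*E(O, 8) + 21 = -57*(-22) + 21 = 1254 + 21 = 1275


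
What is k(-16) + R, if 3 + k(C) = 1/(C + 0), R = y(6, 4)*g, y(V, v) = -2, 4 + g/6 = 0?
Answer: 719/16 ≈ 44.938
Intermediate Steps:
g = -24 (g = -24 + 6*0 = -24 + 0 = -24)
R = 48 (R = -2*(-24) = 48)
k(C) = -3 + 1/C (k(C) = -3 + 1/(C + 0) = -3 + 1/C)
k(-16) + R = (-3 + 1/(-16)) + 48 = (-3 - 1/16) + 48 = -49/16 + 48 = 719/16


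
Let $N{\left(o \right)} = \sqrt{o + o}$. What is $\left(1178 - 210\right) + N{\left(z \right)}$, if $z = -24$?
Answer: $968 + 4 i \sqrt{3} \approx 968.0 + 6.9282 i$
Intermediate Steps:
$N{\left(o \right)} = \sqrt{2} \sqrt{o}$ ($N{\left(o \right)} = \sqrt{2 o} = \sqrt{2} \sqrt{o}$)
$\left(1178 - 210\right) + N{\left(z \right)} = \left(1178 - 210\right) + \sqrt{2} \sqrt{-24} = 968 + \sqrt{2} \cdot 2 i \sqrt{6} = 968 + 4 i \sqrt{3}$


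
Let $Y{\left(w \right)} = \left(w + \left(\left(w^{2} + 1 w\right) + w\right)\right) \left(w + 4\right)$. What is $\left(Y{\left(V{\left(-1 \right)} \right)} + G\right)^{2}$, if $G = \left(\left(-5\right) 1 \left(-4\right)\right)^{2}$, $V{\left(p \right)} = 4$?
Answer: $389376$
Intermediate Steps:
$G = 400$ ($G = \left(\left(-5\right) \left(-4\right)\right)^{2} = 20^{2} = 400$)
$Y{\left(w \right)} = \left(4 + w\right) \left(w^{2} + 3 w\right)$ ($Y{\left(w \right)} = \left(w + \left(\left(w^{2} + w\right) + w\right)\right) \left(4 + w\right) = \left(w + \left(\left(w + w^{2}\right) + w\right)\right) \left(4 + w\right) = \left(w + \left(w^{2} + 2 w\right)\right) \left(4 + w\right) = \left(w^{2} + 3 w\right) \left(4 + w\right) = \left(4 + w\right) \left(w^{2} + 3 w\right)$)
$\left(Y{\left(V{\left(-1 \right)} \right)} + G\right)^{2} = \left(4 \left(12 + 4^{2} + 7 \cdot 4\right) + 400\right)^{2} = \left(4 \left(12 + 16 + 28\right) + 400\right)^{2} = \left(4 \cdot 56 + 400\right)^{2} = \left(224 + 400\right)^{2} = 624^{2} = 389376$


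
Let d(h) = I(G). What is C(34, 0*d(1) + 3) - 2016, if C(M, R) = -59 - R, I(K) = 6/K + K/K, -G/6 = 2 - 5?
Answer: -2078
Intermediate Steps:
G = 18 (G = -6*(2 - 5) = -6*(-3) = 18)
I(K) = 1 + 6/K (I(K) = 6/K + 1 = 1 + 6/K)
d(h) = 4/3 (d(h) = (6 + 18)/18 = (1/18)*24 = 4/3)
C(34, 0*d(1) + 3) - 2016 = (-59 - (0*(4/3) + 3)) - 2016 = (-59 - (0 + 3)) - 2016 = (-59 - 1*3) - 2016 = (-59 - 3) - 2016 = -62 - 2016 = -2078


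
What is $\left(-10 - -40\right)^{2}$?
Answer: $900$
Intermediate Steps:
$\left(-10 - -40\right)^{2} = \left(-10 + 40\right)^{2} = 30^{2} = 900$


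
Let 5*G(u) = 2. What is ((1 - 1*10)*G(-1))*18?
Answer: -324/5 ≈ -64.800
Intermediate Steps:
G(u) = ⅖ (G(u) = (⅕)*2 = ⅖)
((1 - 1*10)*G(-1))*18 = ((1 - 1*10)*(⅖))*18 = ((1 - 10)*(⅖))*18 = -9*⅖*18 = -18/5*18 = -324/5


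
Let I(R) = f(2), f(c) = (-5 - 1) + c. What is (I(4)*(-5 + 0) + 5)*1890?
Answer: 47250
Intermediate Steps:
f(c) = -6 + c
I(R) = -4 (I(R) = -6 + 2 = -4)
(I(4)*(-5 + 0) + 5)*1890 = (-4*(-5 + 0) + 5)*1890 = (-4*(-5) + 5)*1890 = (20 + 5)*1890 = 25*1890 = 47250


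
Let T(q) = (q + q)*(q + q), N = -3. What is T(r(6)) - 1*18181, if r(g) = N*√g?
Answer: -17965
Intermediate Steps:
r(g) = -3*√g
T(q) = 4*q² (T(q) = (2*q)*(2*q) = 4*q²)
T(r(6)) - 1*18181 = 4*(-3*√6)² - 1*18181 = 4*54 - 18181 = 216 - 18181 = -17965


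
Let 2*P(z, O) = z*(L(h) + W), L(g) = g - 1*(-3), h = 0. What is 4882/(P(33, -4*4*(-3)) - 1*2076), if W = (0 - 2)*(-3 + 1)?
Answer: -9764/3921 ≈ -2.4902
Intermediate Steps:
L(g) = 3 + g (L(g) = g + 3 = 3 + g)
W = 4 (W = -2*(-2) = 4)
P(z, O) = 7*z/2 (P(z, O) = (z*((3 + 0) + 4))/2 = (z*(3 + 4))/2 = (z*7)/2 = (7*z)/2 = 7*z/2)
4882/(P(33, -4*4*(-3)) - 1*2076) = 4882/((7/2)*33 - 1*2076) = 4882/(231/2 - 2076) = 4882/(-3921/2) = 4882*(-2/3921) = -9764/3921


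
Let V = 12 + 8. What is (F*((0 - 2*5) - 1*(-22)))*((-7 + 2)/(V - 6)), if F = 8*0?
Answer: 0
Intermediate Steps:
V = 20
F = 0
(F*((0 - 2*5) - 1*(-22)))*((-7 + 2)/(V - 6)) = (0*((0 - 2*5) - 1*(-22)))*((-7 + 2)/(20 - 6)) = (0*((0 - 10) + 22))*(-5/14) = (0*(-10 + 22))*(-5*1/14) = (0*12)*(-5/14) = 0*(-5/14) = 0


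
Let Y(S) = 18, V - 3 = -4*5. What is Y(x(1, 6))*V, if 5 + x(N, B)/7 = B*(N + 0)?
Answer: -306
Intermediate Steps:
x(N, B) = -35 + 7*B*N (x(N, B) = -35 + 7*(B*(N + 0)) = -35 + 7*(B*N) = -35 + 7*B*N)
V = -17 (V = 3 - 4*5 = 3 - 20 = -17)
Y(x(1, 6))*V = 18*(-17) = -306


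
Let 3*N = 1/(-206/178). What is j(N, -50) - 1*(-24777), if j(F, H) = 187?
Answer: 24964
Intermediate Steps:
N = -89/309 (N = 1/(3*((-206/178))) = 1/(3*((-206*1/178))) = 1/(3*(-103/89)) = (1/3)*(-89/103) = -89/309 ≈ -0.28803)
j(N, -50) - 1*(-24777) = 187 - 1*(-24777) = 187 + 24777 = 24964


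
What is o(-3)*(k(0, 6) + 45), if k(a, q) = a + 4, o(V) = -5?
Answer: -245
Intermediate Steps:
k(a, q) = 4 + a
o(-3)*(k(0, 6) + 45) = -5*((4 + 0) + 45) = -5*(4 + 45) = -5*49 = -245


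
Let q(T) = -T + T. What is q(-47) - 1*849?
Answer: -849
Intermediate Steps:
q(T) = 0
q(-47) - 1*849 = 0 - 1*849 = 0 - 849 = -849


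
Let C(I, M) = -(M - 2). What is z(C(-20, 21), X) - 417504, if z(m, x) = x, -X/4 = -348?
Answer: -416112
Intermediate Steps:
X = 1392 (X = -4*(-348) = 1392)
C(I, M) = 2 - M (C(I, M) = -(-2 + M) = 2 - M)
z(C(-20, 21), X) - 417504 = 1392 - 417504 = -416112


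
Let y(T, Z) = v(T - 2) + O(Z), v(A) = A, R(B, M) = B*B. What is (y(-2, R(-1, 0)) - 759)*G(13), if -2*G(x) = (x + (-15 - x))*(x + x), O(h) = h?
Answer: -148590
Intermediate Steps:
R(B, M) = B²
y(T, Z) = -2 + T + Z (y(T, Z) = (T - 2) + Z = (-2 + T) + Z = -2 + T + Z)
G(x) = 15*x (G(x) = -(x + (-15 - x))*(x + x)/2 = -(-15)*2*x/2 = -(-15)*x = 15*x)
(y(-2, R(-1, 0)) - 759)*G(13) = ((-2 - 2 + (-1)²) - 759)*(15*13) = ((-2 - 2 + 1) - 759)*195 = (-3 - 759)*195 = -762*195 = -148590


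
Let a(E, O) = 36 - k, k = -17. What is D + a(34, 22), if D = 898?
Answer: 951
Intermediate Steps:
a(E, O) = 53 (a(E, O) = 36 - 1*(-17) = 36 + 17 = 53)
D + a(34, 22) = 898 + 53 = 951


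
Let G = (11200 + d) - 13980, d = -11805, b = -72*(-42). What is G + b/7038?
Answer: -5702567/391 ≈ -14585.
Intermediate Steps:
b = 3024
G = -14585 (G = (11200 - 11805) - 13980 = -605 - 13980 = -14585)
G + b/7038 = -14585 + 3024/7038 = -14585 + 3024*(1/7038) = -14585 + 168/391 = -5702567/391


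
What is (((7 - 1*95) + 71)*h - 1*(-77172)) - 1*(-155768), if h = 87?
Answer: 231461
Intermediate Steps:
(((7 - 1*95) + 71)*h - 1*(-77172)) - 1*(-155768) = (((7 - 1*95) + 71)*87 - 1*(-77172)) - 1*(-155768) = (((7 - 95) + 71)*87 + 77172) + 155768 = ((-88 + 71)*87 + 77172) + 155768 = (-17*87 + 77172) + 155768 = (-1479 + 77172) + 155768 = 75693 + 155768 = 231461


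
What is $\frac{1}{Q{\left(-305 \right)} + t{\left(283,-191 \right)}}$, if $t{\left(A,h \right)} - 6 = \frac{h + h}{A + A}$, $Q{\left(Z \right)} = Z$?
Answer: $- \frac{283}{84808} \approx -0.003337$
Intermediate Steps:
$t{\left(A,h \right)} = 6 + \frac{h}{A}$ ($t{\left(A,h \right)} = 6 + \frac{h + h}{A + A} = 6 + \frac{2 h}{2 A} = 6 + 2 h \frac{1}{2 A} = 6 + \frac{h}{A}$)
$\frac{1}{Q{\left(-305 \right)} + t{\left(283,-191 \right)}} = \frac{1}{-305 + \left(6 - \frac{191}{283}\right)} = \frac{1}{-305 + \frac{1507}{283}} = \frac{1}{- \frac{84808}{283}} = - \frac{283}{84808}$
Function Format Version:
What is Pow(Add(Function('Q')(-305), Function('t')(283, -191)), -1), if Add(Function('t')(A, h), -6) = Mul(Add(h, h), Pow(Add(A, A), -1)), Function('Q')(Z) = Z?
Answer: Rational(-283, 84808) ≈ -0.0033370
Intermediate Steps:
Function('t')(A, h) = Add(6, Mul(h, Pow(A, -1))) (Function('t')(A, h) = Add(6, Mul(Add(h, h), Pow(Add(A, A), -1))) = Add(6, Mul(Mul(2, h), Pow(Mul(2, A), -1))) = Add(6, Mul(Mul(2, h), Mul(Rational(1, 2), Pow(A, -1)))) = Add(6, Mul(h, Pow(A, -1))))
Pow(Add(Function('Q')(-305), Function('t')(283, -191)), -1) = Pow(Add(-305, Add(6, Mul(-191, Pow(283, -1)))), -1) = Pow(Add(-305, Add(6, Mul(-191, Rational(1, 283)))), -1) = Pow(Add(-305, Add(6, Rational(-191, 283))), -1) = Pow(Add(-305, Rational(1507, 283)), -1) = Pow(Rational(-84808, 283), -1) = Rational(-283, 84808)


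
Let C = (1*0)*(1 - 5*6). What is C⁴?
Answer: 0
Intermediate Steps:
C = 0 (C = 0*(1 - 30) = 0*(-29) = 0)
C⁴ = 0⁴ = 0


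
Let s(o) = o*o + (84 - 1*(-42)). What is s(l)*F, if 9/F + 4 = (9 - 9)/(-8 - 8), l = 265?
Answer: -633159/4 ≈ -1.5829e+5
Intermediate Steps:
F = -9/4 (F = 9/(-4 + (9 - 9)/(-8 - 8)) = 9/(-4 + 0/(-16)) = 9/(-4 + 0*(-1/16)) = 9/(-4 + 0) = 9/(-4) = 9*(-1/4) = -9/4 ≈ -2.2500)
s(o) = 126 + o**2 (s(o) = o**2 + (84 + 42) = o**2 + 126 = 126 + o**2)
s(l)*F = (126 + 265**2)*(-9/4) = (126 + 70225)*(-9/4) = 70351*(-9/4) = -633159/4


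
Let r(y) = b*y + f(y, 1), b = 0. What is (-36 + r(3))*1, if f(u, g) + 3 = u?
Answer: -36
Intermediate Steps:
f(u, g) = -3 + u
r(y) = -3 + y (r(y) = 0*y + (-3 + y) = 0 + (-3 + y) = -3 + y)
(-36 + r(3))*1 = (-36 + (-3 + 3))*1 = (-36 + 0)*1 = -36*1 = -36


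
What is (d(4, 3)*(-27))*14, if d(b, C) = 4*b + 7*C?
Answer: -13986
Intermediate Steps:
(d(4, 3)*(-27))*14 = ((4*4 + 7*3)*(-27))*14 = ((16 + 21)*(-27))*14 = (37*(-27))*14 = -999*14 = -13986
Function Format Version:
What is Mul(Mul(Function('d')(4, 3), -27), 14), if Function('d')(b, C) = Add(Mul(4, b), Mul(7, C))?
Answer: -13986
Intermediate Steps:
Mul(Mul(Function('d')(4, 3), -27), 14) = Mul(Mul(Add(Mul(4, 4), Mul(7, 3)), -27), 14) = Mul(Mul(Add(16, 21), -27), 14) = Mul(Mul(37, -27), 14) = Mul(-999, 14) = -13986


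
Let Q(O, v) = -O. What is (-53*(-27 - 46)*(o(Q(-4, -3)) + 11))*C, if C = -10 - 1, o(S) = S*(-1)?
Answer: -297913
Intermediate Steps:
o(S) = -S
C = -11
(-53*(-27 - 46)*(o(Q(-4, -3)) + 11))*C = -53*(-27 - 46)*(-(-1)*(-4) + 11)*(-11) = -(-3869)*(-1*4 + 11)*(-11) = -(-3869)*(-4 + 11)*(-11) = -(-3869)*7*(-11) = -53*(-511)*(-11) = 27083*(-11) = -297913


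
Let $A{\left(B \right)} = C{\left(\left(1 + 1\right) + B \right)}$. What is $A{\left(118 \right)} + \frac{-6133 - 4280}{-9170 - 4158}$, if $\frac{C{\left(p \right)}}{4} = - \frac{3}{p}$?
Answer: $\frac{45401}{66640} \approx 0.68129$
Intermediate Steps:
$C{\left(p \right)} = - \frac{12}{p}$ ($C{\left(p \right)} = 4 \left(- \frac{3}{p}\right) = - \frac{12}{p}$)
$A{\left(B \right)} = - \frac{12}{2 + B}$ ($A{\left(B \right)} = - \frac{12}{\left(1 + 1\right) + B} = - \frac{12}{2 + B}$)
$A{\left(118 \right)} + \frac{-6133 - 4280}{-9170 - 4158} = - \frac{12}{2 + 118} + \frac{-6133 - 4280}{-9170 - 4158} = - \frac{12}{120} - \frac{10413}{-13328} = \left(-12\right) \frac{1}{120} - - \frac{10413}{13328} = - \frac{1}{10} + \frac{10413}{13328} = \frac{45401}{66640}$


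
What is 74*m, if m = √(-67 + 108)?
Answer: 74*√41 ≈ 473.83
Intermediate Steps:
m = √41 ≈ 6.4031
74*m = 74*√41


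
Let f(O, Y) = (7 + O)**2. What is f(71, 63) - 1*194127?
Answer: -188043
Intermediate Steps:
f(71, 63) - 1*194127 = (7 + 71)**2 - 1*194127 = 78**2 - 194127 = 6084 - 194127 = -188043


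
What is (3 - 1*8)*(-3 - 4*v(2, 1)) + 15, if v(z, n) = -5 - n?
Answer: -90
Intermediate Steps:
(3 - 1*8)*(-3 - 4*v(2, 1)) + 15 = (3 - 1*8)*(-3 - 4*(-5 - 1*1)) + 15 = (3 - 8)*(-3 - 4*(-5 - 1)) + 15 = -5*(-3 - 4*(-6)) + 15 = -5*(-3 + 24) + 15 = -5*21 + 15 = -105 + 15 = -90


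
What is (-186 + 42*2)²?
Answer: 10404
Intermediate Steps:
(-186 + 42*2)² = (-186 + 84)² = (-102)² = 10404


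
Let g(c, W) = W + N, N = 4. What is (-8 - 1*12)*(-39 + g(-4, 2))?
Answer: 660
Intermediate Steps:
g(c, W) = 4 + W (g(c, W) = W + 4 = 4 + W)
(-8 - 1*12)*(-39 + g(-4, 2)) = (-8 - 1*12)*(-39 + (4 + 2)) = (-8 - 12)*(-39 + 6) = -20*(-33) = 660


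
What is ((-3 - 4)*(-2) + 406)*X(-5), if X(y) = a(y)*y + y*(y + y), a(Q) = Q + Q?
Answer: 42000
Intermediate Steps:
a(Q) = 2*Q
X(y) = 4*y² (X(y) = (2*y)*y + y*(y + y) = 2*y² + y*(2*y) = 2*y² + 2*y² = 4*y²)
((-3 - 4)*(-2) + 406)*X(-5) = ((-3 - 4)*(-2) + 406)*(4*(-5)²) = (-7*(-2) + 406)*(4*25) = (14 + 406)*100 = 420*100 = 42000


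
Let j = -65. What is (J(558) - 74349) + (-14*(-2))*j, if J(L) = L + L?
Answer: -75053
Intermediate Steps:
J(L) = 2*L
(J(558) - 74349) + (-14*(-2))*j = (2*558 - 74349) - 14*(-2)*(-65) = (1116 - 74349) + 28*(-65) = -73233 - 1820 = -75053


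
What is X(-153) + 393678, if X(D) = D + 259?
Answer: 393784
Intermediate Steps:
X(D) = 259 + D
X(-153) + 393678 = (259 - 153) + 393678 = 106 + 393678 = 393784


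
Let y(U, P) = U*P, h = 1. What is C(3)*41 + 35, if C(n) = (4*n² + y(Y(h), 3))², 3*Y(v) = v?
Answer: 56164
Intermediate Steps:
Y(v) = v/3
y(U, P) = P*U
C(n) = (1 + 4*n²)² (C(n) = (4*n² + 3*((⅓)*1))² = (4*n² + 3*(⅓))² = (4*n² + 1)² = (1 + 4*n²)²)
C(3)*41 + 35 = (1 + 4*3²)²*41 + 35 = (1 + 4*9)²*41 + 35 = (1 + 36)²*41 + 35 = 37²*41 + 35 = 1369*41 + 35 = 56129 + 35 = 56164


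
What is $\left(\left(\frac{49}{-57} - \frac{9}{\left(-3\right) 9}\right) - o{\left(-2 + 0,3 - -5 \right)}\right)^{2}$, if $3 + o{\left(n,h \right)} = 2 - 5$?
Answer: $\frac{10816}{361} \approx 29.961$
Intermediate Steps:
$o{\left(n,h \right)} = -6$ ($o{\left(n,h \right)} = -3 + \left(2 - 5\right) = -3 - 3 = -6$)
$\left(\left(\frac{49}{-57} - \frac{9}{\left(-3\right) 9}\right) - o{\left(-2 + 0,3 - -5 \right)}\right)^{2} = \left(\left(\frac{49}{-57} - \frac{9}{\left(-3\right) 9}\right) - -6\right)^{2} = \left(\left(49 \left(- \frac{1}{57}\right) - \frac{9}{-27}\right) + 6\right)^{2} = \left(\left(- \frac{49}{57} - - \frac{1}{3}\right) + 6\right)^{2} = \left(\left(- \frac{49}{57} + \frac{1}{3}\right) + 6\right)^{2} = \left(- \frac{10}{19} + 6\right)^{2} = \left(\frac{104}{19}\right)^{2} = \frac{10816}{361}$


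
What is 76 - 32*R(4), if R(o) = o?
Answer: -52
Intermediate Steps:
76 - 32*R(4) = 76 - 32*4 = 76 - 128 = -52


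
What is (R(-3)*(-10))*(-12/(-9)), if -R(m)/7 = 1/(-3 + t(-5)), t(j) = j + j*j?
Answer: 280/51 ≈ 5.4902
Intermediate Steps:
t(j) = j + j²
R(m) = -7/17 (R(m) = -7/(-3 - 5*(1 - 5)) = -7/(-3 - 5*(-4)) = -7/(-3 + 20) = -7/17)
(R(-3)*(-10))*(-12/(-9)) = (-7/17*(-10))*(-12/(-9)) = 70*(-12*(-⅑))/17 = (70/17)*(4/3) = 280/51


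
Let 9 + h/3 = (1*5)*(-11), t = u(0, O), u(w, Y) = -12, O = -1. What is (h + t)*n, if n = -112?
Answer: 22848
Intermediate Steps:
t = -12
h = -192 (h = -27 + 3*((1*5)*(-11)) = -27 + 3*(5*(-11)) = -27 + 3*(-55) = -27 - 165 = -192)
(h + t)*n = (-192 - 12)*(-112) = -204*(-112) = 22848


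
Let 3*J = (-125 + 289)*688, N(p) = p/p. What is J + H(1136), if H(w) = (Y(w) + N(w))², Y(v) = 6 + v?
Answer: 4032179/3 ≈ 1.3441e+6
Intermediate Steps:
N(p) = 1
J = 112832/3 (J = ((-125 + 289)*688)/3 = (164*688)/3 = (⅓)*112832 = 112832/3 ≈ 37611.)
H(w) = (7 + w)² (H(w) = ((6 + w) + 1)² = (7 + w)²)
J + H(1136) = 112832/3 + (7 + 1136)² = 112832/3 + 1143² = 112832/3 + 1306449 = 4032179/3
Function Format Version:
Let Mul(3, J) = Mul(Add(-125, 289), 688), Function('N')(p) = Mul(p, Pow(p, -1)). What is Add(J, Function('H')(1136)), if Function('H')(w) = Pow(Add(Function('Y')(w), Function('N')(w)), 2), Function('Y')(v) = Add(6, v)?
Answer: Rational(4032179, 3) ≈ 1.3441e+6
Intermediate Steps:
Function('N')(p) = 1
J = Rational(112832, 3) (J = Mul(Rational(1, 3), Mul(Add(-125, 289), 688)) = Mul(Rational(1, 3), Mul(164, 688)) = Mul(Rational(1, 3), 112832) = Rational(112832, 3) ≈ 37611.)
Function('H')(w) = Pow(Add(7, w), 2) (Function('H')(w) = Pow(Add(Add(6, w), 1), 2) = Pow(Add(7, w), 2))
Add(J, Function('H')(1136)) = Add(Rational(112832, 3), Pow(Add(7, 1136), 2)) = Add(Rational(112832, 3), Pow(1143, 2)) = Add(Rational(112832, 3), 1306449) = Rational(4032179, 3)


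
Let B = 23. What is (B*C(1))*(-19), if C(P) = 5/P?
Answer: -2185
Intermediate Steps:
(B*C(1))*(-19) = (23*(5/1))*(-19) = (23*(5*1))*(-19) = (23*5)*(-19) = 115*(-19) = -2185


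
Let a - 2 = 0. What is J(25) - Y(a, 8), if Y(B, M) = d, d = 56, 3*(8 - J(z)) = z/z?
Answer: -145/3 ≈ -48.333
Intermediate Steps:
J(z) = 23/3 (J(z) = 8 - z/(3*z) = 8 - ⅓*1 = 8 - ⅓ = 23/3)
a = 2 (a = 2 + 0 = 2)
Y(B, M) = 56
J(25) - Y(a, 8) = 23/3 - 1*56 = 23/3 - 56 = -145/3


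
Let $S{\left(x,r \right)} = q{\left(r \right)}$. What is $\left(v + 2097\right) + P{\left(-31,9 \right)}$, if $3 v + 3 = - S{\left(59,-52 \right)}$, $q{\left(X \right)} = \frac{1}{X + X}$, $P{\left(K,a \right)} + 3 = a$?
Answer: $\frac{655825}{312} \approx 2102.0$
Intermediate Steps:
$P{\left(K,a \right)} = -3 + a$
$q{\left(X \right)} = \frac{1}{2 X}$
$S{\left(x,r \right)} = \frac{1}{2 r}$
$v = - \frac{311}{312}$ ($v = -1 + \frac{\left(-1\right) \frac{1}{2 \left(-52\right)}}{3} = -1 + \frac{\left(-1\right) \frac{1}{2} \left(- \frac{1}{52}\right)}{3} = -1 + \frac{\left(-1\right) \left(- \frac{1}{104}\right)}{3} = -1 + \frac{1}{3} \cdot \frac{1}{104} = -1 + \frac{1}{312} = - \frac{311}{312} \approx -0.99679$)
$\left(v + 2097\right) + P{\left(-31,9 \right)} = \left(- \frac{311}{312} + 2097\right) + \left(-3 + 9\right) = \frac{653953}{312} + 6 = \frac{655825}{312}$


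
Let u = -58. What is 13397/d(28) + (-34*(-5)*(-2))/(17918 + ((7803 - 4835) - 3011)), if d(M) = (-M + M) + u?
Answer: -47898219/207350 ≈ -231.00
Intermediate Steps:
d(M) = -58 (d(M) = (-M + M) - 58 = 0 - 58 = -58)
13397/d(28) + (-34*(-5)*(-2))/(17918 + ((7803 - 4835) - 3011)) = 13397/(-58) + (-34*(-5)*(-2))/(17918 + ((7803 - 4835) - 3011)) = 13397*(-1/58) + (170*(-2))/(17918 + (2968 - 3011)) = -13397/58 - 340/(17918 - 43) = -13397/58 - 340/17875 = -13397/58 - 340*1/17875 = -13397/58 - 68/3575 = -47898219/207350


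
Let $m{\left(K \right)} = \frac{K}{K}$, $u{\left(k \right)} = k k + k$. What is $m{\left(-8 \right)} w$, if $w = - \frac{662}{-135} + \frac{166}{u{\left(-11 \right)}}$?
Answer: $\frac{9523}{1485} \approx 6.4128$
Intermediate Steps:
$u{\left(k \right)} = k + k^{2}$ ($u{\left(k \right)} = k^{2} + k = k + k^{2}$)
$m{\left(K \right)} = 1$
$w = \frac{9523}{1485}$ ($w = - \frac{662}{-135} + \frac{166}{\left(-11\right) \left(1 - 11\right)} = \left(-662\right) \left(- \frac{1}{135}\right) + \frac{166}{\left(-11\right) \left(-10\right)} = \frac{662}{135} + \frac{166}{110} = \frac{662}{135} + 166 \cdot \frac{1}{110} = \frac{662}{135} + \frac{83}{55} = \frac{9523}{1485} \approx 6.4128$)
$m{\left(-8 \right)} w = 1 \cdot \frac{9523}{1485} = \frac{9523}{1485}$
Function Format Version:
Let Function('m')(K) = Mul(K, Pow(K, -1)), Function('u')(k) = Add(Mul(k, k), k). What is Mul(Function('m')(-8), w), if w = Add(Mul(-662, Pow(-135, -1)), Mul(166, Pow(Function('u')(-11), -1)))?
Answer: Rational(9523, 1485) ≈ 6.4128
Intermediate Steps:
Function('u')(k) = Add(k, Pow(k, 2)) (Function('u')(k) = Add(Pow(k, 2), k) = Add(k, Pow(k, 2)))
Function('m')(K) = 1
w = Rational(9523, 1485) (w = Add(Mul(-662, Pow(-135, -1)), Mul(166, Pow(Mul(-11, Add(1, -11)), -1))) = Add(Mul(-662, Rational(-1, 135)), Mul(166, Pow(Mul(-11, -10), -1))) = Add(Rational(662, 135), Mul(166, Pow(110, -1))) = Add(Rational(662, 135), Mul(166, Rational(1, 110))) = Add(Rational(662, 135), Rational(83, 55)) = Rational(9523, 1485) ≈ 6.4128)
Mul(Function('m')(-8), w) = Mul(1, Rational(9523, 1485)) = Rational(9523, 1485)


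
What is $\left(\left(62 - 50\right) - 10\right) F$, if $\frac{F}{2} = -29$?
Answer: $-116$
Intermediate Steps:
$F = -58$ ($F = 2 \left(-29\right) = -58$)
$\left(\left(62 - 50\right) - 10\right) F = \left(\left(62 - 50\right) - 10\right) \left(-58\right) = \left(12 - 10\right) \left(-58\right) = 2 \left(-58\right) = -116$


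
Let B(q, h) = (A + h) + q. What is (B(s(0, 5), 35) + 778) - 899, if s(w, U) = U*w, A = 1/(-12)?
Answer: -1033/12 ≈ -86.083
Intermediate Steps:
A = -1/12 ≈ -0.083333
B(q, h) = -1/12 + h + q (B(q, h) = (-1/12 + h) + q = -1/12 + h + q)
(B(s(0, 5), 35) + 778) - 899 = ((-1/12 + 35 + 5*0) + 778) - 899 = ((-1/12 + 35 + 0) + 778) - 899 = (419/12 + 778) - 899 = 9755/12 - 899 = -1033/12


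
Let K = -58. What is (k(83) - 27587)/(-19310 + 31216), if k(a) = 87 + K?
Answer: -13779/5953 ≈ -2.3146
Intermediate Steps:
k(a) = 29 (k(a) = 87 - 58 = 29)
(k(83) - 27587)/(-19310 + 31216) = (29 - 27587)/(-19310 + 31216) = -27558/11906 = -27558*1/11906 = -13779/5953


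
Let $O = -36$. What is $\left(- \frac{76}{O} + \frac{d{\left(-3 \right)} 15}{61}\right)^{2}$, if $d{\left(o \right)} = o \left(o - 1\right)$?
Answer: $\frac{7722841}{301401} \approx 25.623$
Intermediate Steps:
$d{\left(o \right)} = o \left(-1 + o\right)$
$\left(- \frac{76}{O} + \frac{d{\left(-3 \right)} 15}{61}\right)^{2} = \left(- \frac{76}{-36} + \frac{- 3 \left(-1 - 3\right) 15}{61}\right)^{2} = \left(\left(-76\right) \left(- \frac{1}{36}\right) + \left(-3\right) \left(-4\right) 15 \cdot \frac{1}{61}\right)^{2} = \left(\frac{19}{9} + 12 \cdot 15 \cdot \frac{1}{61}\right)^{2} = \left(\frac{19}{9} + 180 \cdot \frac{1}{61}\right)^{2} = \left(\frac{19}{9} + \frac{180}{61}\right)^{2} = \left(\frac{2779}{549}\right)^{2} = \frac{7722841}{301401}$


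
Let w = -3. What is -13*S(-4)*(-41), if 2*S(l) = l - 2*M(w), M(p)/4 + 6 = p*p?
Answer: -7462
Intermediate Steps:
M(p) = -24 + 4*p**2 (M(p) = -24 + 4*(p*p) = -24 + 4*p**2)
S(l) = -12 + l/2 (S(l) = (l - 2*(-24 + 4*(-3)**2))/2 = (l - 2*(-24 + 4*9))/2 = (l - 2*(-24 + 36))/2 = (l - 2*12)/2 = (l - 24)/2 = (-24 + l)/2 = -12 + l/2)
-13*S(-4)*(-41) = -13*(-12 + (1/2)*(-4))*(-41) = -13*(-12 - 2)*(-41) = -13*(-14)*(-41) = 182*(-41) = -7462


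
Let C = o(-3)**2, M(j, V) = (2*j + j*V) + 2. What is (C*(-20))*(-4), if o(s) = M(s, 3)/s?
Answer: 13520/9 ≈ 1502.2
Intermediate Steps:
M(j, V) = 2 + 2*j + V*j (M(j, V) = (2*j + V*j) + 2 = 2 + 2*j + V*j)
o(s) = (2 + 5*s)/s (o(s) = (2 + 2*s + 3*s)/s = (2 + 5*s)/s)
C = 169/9 (C = (5 + 2/(-3))**2 = (5 + 2*(-1/3))**2 = (5 - 2/3)**2 = (13/3)**2 = 169/9 ≈ 18.778)
(C*(-20))*(-4) = ((169/9)*(-20))*(-4) = -3380/9*(-4) = 13520/9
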